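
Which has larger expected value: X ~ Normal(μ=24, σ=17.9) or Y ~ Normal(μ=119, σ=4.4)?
Y has larger mean (119.0000 > 24.0000)

Compute the expected value for each distribution:

X ~ Normal(μ=24, σ=17.9):
E[X] = 24.0000

Y ~ Normal(μ=119, σ=4.4):
E[Y] = 119.0000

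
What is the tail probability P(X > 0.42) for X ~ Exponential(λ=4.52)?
0.149808

We have X ~ Exponential(λ=4.52).

P(X > 0.42) = 1 - P(X ≤ 0.42)
                = 1 - F(0.42)
                = 1 - 0.850192
                = 0.149808

So there's approximately a 15.0% chance that X exceeds 0.42.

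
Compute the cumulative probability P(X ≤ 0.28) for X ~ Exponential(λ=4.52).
0.717930

We have X ~ Exponential(λ=4.52).

The CDF gives us P(X ≤ k).

Using the CDF:
P(X ≤ 0.28) = 0.717930

This means there's approximately a 71.8% chance that X is at most 0.28.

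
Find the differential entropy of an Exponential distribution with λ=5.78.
-0.7544 nats

We have X ~ Exponential(λ=5.78).

The differential entropy measures the uncertainty or information content of the distribution.

For an Exponential distribution with λ=5.78:
h(X) = -0.7544 nats

(In bits, this would be -1.0884 bits.)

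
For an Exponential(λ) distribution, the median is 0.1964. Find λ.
λ = 3.5293

For X ~ Exponential(λ), the CDF is F(x) = 1 - e^(-λx).
The median m satisfies F(m) = 0.5:
1 - e^(-λm) = 0.5
e^(-λm) = 0.5
λm = ln(2)
m = ln(2) / λ

Given m = 0.1964:
λ = ln(2) / 0.1964 = 0.693147 / 0.1964 = 3.5293

Verification: ln(2) / 3.5293 = 0.1964 ✓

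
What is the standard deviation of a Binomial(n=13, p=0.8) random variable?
1.4422

We have X ~ Binomial(n=13, p=0.8).

For a Binomial distribution with n=13, p=0.8:
σ = √Var(X) = 1.4422

The standard deviation is the square root of the variance.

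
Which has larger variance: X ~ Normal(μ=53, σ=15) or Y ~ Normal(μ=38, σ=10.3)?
X has larger variance (225.0000 > 106.0900)

Compute the variance for each distribution:

X ~ Normal(μ=53, σ=15):
Var(X) = 225.0000

Y ~ Normal(μ=38, σ=10.3):
Var(Y) = 106.0900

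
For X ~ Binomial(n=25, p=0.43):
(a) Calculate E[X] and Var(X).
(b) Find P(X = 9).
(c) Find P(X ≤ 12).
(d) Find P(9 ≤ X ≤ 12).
(a) E[X] = 10.7500, Var(X) = 6.1275
(b) P(X = 9) = 0.127490
(c) P(X ≤ 12) = 0.761317
(d) P(9 ≤ X ≤ 12) = 0.578997

We have X ~ Binomial(n=25, p=0.43).

(a) Moments:
E[X] = 10.7500
Var(X) = 6.1275
σ = √Var(X) = 2.4754

(b) Point probability using PMF:
P(X = 9) = 0.127490

(c) Cumulative probability using CDF:
P(X ≤ 12) = F(12) = 0.761317

(d) Range probability:
P(9 ≤ X ≤ 12) = P(X ≤ 12) - P(X ≤ 8)
                   = F(12) - F(8)
                   = 0.761317 - 0.182321
                   = 0.578997

This means approximately 57.9% of outcomes fall in the interval [9, 12].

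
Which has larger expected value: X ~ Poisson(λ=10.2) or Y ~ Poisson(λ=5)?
X has larger mean (10.2000 > 5.0000)

Compute the expected value for each distribution:

X ~ Poisson(λ=10.2):
E[X] = 10.2000

Y ~ Poisson(λ=5):
E[Y] = 5.0000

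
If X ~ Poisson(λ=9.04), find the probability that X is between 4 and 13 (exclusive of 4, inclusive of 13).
0.870487

We have X ~ Poisson(λ=9.04).

To find P(4 < X ≤ 13), we use:
P(4 < X ≤ 13) = P(X ≤ 13) - P(X ≤ 4)
                 = F(13) - F(4)
                 = 0.924116 - 0.053629
                 = 0.870487

So there's approximately a 87.0% chance that X falls in this range.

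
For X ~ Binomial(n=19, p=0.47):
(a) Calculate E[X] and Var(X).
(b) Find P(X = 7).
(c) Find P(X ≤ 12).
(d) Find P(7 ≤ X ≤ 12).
(a) E[X] = 8.9300, Var(X) = 4.7329
(b) P(X = 7) = 0.125407
(c) P(X ≤ 12) = 0.950030
(d) P(7 ≤ X ≤ 12) = 0.818470

We have X ~ Binomial(n=19, p=0.47).

(a) Moments:
E[X] = 8.9300
Var(X) = 4.7329
σ = √Var(X) = 2.1755

(b) Point probability using PMF:
P(X = 7) = 0.125407

(c) Cumulative probability using CDF:
P(X ≤ 12) = F(12) = 0.950030

(d) Range probability:
P(7 ≤ X ≤ 12) = P(X ≤ 12) - P(X ≤ 6)
                   = F(12) - F(6)
                   = 0.950030 - 0.131560
                   = 0.818470

This means approximately 81.8% of outcomes fall in the interval [7, 12].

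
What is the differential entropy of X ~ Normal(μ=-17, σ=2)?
2.1121 nats

We have X ~ Normal(μ=-17, σ=2).

The differential entropy measures the uncertainty or information content of the distribution.

For a Normal distribution with μ=-17, σ=2:
h(X) = 2.1121 nats

(In bits, this would be 3.0471 bits.)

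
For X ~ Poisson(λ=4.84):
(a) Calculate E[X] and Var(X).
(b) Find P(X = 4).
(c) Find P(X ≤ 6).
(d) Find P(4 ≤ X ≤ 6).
(a) E[X] = 4.8400, Var(X) = 4.8400
(b) P(X = 4) = 0.180794
(c) P(X ≤ 6) = 0.785185
(d) P(4 ≤ X ≤ 6) = 0.496977

We have X ~ Poisson(λ=4.84).

(a) Moments:
E[X] = 4.8400
Var(X) = 4.8400
σ = √Var(X) = 2.2000

(b) Point probability using PMF:
P(X = 4) = 0.180794

(c) Cumulative probability using CDF:
P(X ≤ 6) = F(6) = 0.785185

(d) Range probability:
P(4 ≤ X ≤ 6) = P(X ≤ 6) - P(X ≤ 3)
                   = F(6) - F(3)
                   = 0.785185 - 0.288208
                   = 0.496977

This means approximately 49.7% of outcomes fall in the interval [4, 6].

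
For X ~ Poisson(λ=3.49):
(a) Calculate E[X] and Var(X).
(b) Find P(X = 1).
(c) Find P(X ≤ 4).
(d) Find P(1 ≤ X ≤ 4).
(a) E[X] = 3.4900, Var(X) = 3.4900
(b) P(X = 1) = 0.106448
(c) P(X ≤ 4) = 0.727332
(d) P(1 ≤ X ≤ 4) = 0.696831

We have X ~ Poisson(λ=3.49).

(a) Moments:
E[X] = 3.4900
Var(X) = 3.4900
σ = √Var(X) = 1.8682

(b) Point probability using PMF:
P(X = 1) = 0.106448

(c) Cumulative probability using CDF:
P(X ≤ 4) = F(4) = 0.727332

(d) Range probability:
P(1 ≤ X ≤ 4) = P(X ≤ 4) - P(X ≤ 0)
                   = F(4) - F(0)
                   = 0.727332 - 0.030501
                   = 0.696831

This means approximately 69.7% of outcomes fall in the interval [1, 4].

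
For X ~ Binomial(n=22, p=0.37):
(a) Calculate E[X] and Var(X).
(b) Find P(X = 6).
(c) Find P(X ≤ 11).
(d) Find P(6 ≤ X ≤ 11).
(a) E[X] = 8.1400, Var(X) = 5.1282
(b) P(X = 6) = 0.117889
(c) P(X ≤ 11) = 0.929024
(d) P(6 ≤ X ≤ 11) = 0.809054

We have X ~ Binomial(n=22, p=0.37).

(a) Moments:
E[X] = 8.1400
Var(X) = 5.1282
σ = √Var(X) = 2.2646

(b) Point probability using PMF:
P(X = 6) = 0.117889

(c) Cumulative probability using CDF:
P(X ≤ 11) = F(11) = 0.929024

(d) Range probability:
P(6 ≤ X ≤ 11) = P(X ≤ 11) - P(X ≤ 5)
                   = F(11) - F(5)
                   = 0.929024 - 0.119969
                   = 0.809054

This means approximately 80.9% of outcomes fall in the interval [6, 11].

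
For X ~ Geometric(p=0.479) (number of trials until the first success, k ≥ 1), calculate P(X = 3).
0.130020

We have X ~ Geometric(p=0.479) (number of trials until the first success, k ≥ 1).

For a Geometric distribution, the PMF gives us the probability of each outcome.

Using the PMF formula:
P(X = 3) = 0.130020

Rounded to 4 decimal places: 0.1300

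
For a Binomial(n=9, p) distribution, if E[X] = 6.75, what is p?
p = 0.75

For a Binomial(n, p) distribution:
E[X] = n × p

Given n = 9 and E[X] = 6.75:
6.75 = 9 × p
p = 6.75 / 9 = 0.75

Verification: Binomial(9, 0.75) has E[X] = 6.75 ✓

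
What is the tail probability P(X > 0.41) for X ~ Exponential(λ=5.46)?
0.106608

We have X ~ Exponential(λ=5.46).

P(X > 0.41) = 1 - P(X ≤ 0.41)
                = 1 - F(0.41)
                = 1 - 0.893392
                = 0.106608

So there's approximately a 10.7% chance that X exceeds 0.41.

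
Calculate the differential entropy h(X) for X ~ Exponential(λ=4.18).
-0.4303 nats

We have X ~ Exponential(λ=4.18).

The differential entropy measures the uncertainty or information content of the distribution.

For an Exponential distribution with λ=4.18:
h(X) = -0.4303 nats

(In bits, this would be -0.6208 bits.)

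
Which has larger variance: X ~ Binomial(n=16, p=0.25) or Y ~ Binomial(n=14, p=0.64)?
Y has larger variance (3.2256 > 3.0000)

Compute the variance for each distribution:

X ~ Binomial(n=16, p=0.25):
Var(X) = 3.0000

Y ~ Binomial(n=14, p=0.64):
Var(Y) = 3.2256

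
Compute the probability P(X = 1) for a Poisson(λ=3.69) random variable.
0.092147

We have X ~ Poisson(λ=3.69).

For a Poisson distribution, the PMF gives us the probability of each outcome.

Using the PMF formula:
P(X = 1) = 0.092147

Rounded to 4 decimal places: 0.0921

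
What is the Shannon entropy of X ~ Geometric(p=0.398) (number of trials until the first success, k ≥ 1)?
1.6889 nats

We have X ~ Geometric(p=0.398) (number of trials until the first success, k ≥ 1).

The Shannon entropy measures the uncertainty or information content of the distribution.

For a Geometric distribution with p=0.398 (number of trials until the first success, k ≥ 1):
H(X) = 1.6889 nats

(In bits, this would be 2.4366 bits.)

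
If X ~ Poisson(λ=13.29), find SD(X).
3.6455

We have X ~ Poisson(λ=13.29).

For a Poisson distribution with λ=13.29:
σ = √Var(X) = 3.6455

The standard deviation is the square root of the variance.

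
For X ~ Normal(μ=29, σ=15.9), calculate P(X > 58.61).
0.031283

We have X ~ Normal(μ=29, σ=15.9).

P(X > 58.61) = 1 - P(X ≤ 58.61)
                = 1 - F(58.61)
                = 1 - 0.968717
                = 0.031283

So there's approximately a 3.1% chance that X exceeds 58.61.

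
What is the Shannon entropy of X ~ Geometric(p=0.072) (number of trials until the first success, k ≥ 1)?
3.5942 nats

We have X ~ Geometric(p=0.072) (number of trials until the first success, k ≥ 1).

The Shannon entropy measures the uncertainty or information content of the distribution.

For a Geometric distribution with p=0.072 (number of trials until the first success, k ≥ 1):
H(X) = 3.5942 nats

(In bits, this would be 5.1853 bits.)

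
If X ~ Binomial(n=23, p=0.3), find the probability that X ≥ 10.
0.120054

We have X ~ Binomial(n=23, p=0.3).

For discrete distributions, P(X ≥ 10) = 1 - P(X ≤ 9).

P(X ≤ 9) = 0.879946
P(X ≥ 10) = 1 - 0.879946 = 0.120054

So there's approximately a 12.0% chance that X is at least 10.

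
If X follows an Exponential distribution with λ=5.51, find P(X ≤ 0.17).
0.608081

We have X ~ Exponential(λ=5.51).

The CDF gives us P(X ≤ k).

Using the CDF:
P(X ≤ 0.17) = 0.608081

This means there's approximately a 60.8% chance that X is at most 0.17.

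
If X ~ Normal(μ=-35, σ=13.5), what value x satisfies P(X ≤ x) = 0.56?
-32.9619

We have X ~ Normal(μ=-35, σ=13.5).

We want to find x such that P(X ≤ x) = 0.56.

This is the 56th percentile, which means 56% of values fall below this point.

Using the inverse CDF (quantile function):
x = F⁻¹(0.56) = -32.9619

Verification: P(X ≤ -32.9619) = 0.56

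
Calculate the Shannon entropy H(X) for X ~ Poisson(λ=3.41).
2.0011 nats

We have X ~ Poisson(λ=3.41).

The Shannon entropy measures the uncertainty or information content of the distribution.

For a Poisson distribution with λ=3.41:
H(X) = 2.0011 nats

(In bits, this would be 2.8870 bits.)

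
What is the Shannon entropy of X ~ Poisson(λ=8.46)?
2.4761 nats

We have X ~ Poisson(λ=8.46).

The Shannon entropy measures the uncertainty or information content of the distribution.

For a Poisson distribution with λ=8.46:
H(X) = 2.4761 nats

(In bits, this would be 3.5722 bits.)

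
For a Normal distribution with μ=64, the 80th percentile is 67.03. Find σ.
σ = 3.6002

For X ~ Normal(μ, σ), the p-th percentile satisfies x = μ + z_p × σ,
where z_p = Φ⁻¹(p) is the standard normal quantile.

Step 1: z_{0.8} = Φ⁻¹(0.8) = 0.8416

Step 2: Solve for σ:
67.03 = 64 + 0.8416 × σ
σ = (67.03 - 64) / 0.8416
σ = 3.03 / 0.8416
σ = 3.6002

Verification: μ + z × σ = 64 + 0.8416 × 3.6002 = 67.03 ✓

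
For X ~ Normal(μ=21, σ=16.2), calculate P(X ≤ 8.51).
0.220357

We have X ~ Normal(μ=21, σ=16.2).

The CDF gives us P(X ≤ k).

Using the CDF:
P(X ≤ 8.51) = 0.220357

This means there's approximately a 22.0% chance that X is at most 8.51.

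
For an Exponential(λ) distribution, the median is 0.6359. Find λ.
λ = 1.0900

For X ~ Exponential(λ), the CDF is F(x) = 1 - e^(-λx).
The median m satisfies F(m) = 0.5:
1 - e^(-λm) = 0.5
e^(-λm) = 0.5
λm = ln(2)
m = ln(2) / λ

Given m = 0.6359:
λ = ln(2) / 0.6359 = 0.693147 / 0.6359 = 1.0900

Verification: ln(2) / 1.0900 = 0.6359 ✓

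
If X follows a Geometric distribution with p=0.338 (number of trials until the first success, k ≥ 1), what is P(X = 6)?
0.042974

We have X ~ Geometric(p=0.338) (number of trials until the first success, k ≥ 1).

For a Geometric distribution, the PMF gives us the probability of each outcome.

Using the PMF formula:
P(X = 6) = 0.042974

Rounded to 4 decimal places: 0.0430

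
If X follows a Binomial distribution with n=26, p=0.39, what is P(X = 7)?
0.075303

We have X ~ Binomial(n=26, p=0.39).

For a Binomial distribution, the PMF gives us the probability of each outcome.

Using the PMF formula:
P(X = 7) = 0.075303

Rounded to 4 decimal places: 0.0753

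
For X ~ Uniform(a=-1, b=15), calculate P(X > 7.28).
0.482500

We have X ~ Uniform(a=-1, b=15).

P(X > 7.28) = 1 - P(X ≤ 7.28)
                = 1 - F(7.28)
                = 1 - 0.517500
                = 0.482500

So there's approximately a 48.2% chance that X exceeds 7.28.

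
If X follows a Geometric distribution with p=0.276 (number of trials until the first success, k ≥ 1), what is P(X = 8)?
0.028779

We have X ~ Geometric(p=0.276) (number of trials until the first success, k ≥ 1).

For a Geometric distribution, the PMF gives us the probability of each outcome.

Using the PMF formula:
P(X = 8) = 0.028779

Rounded to 4 decimal places: 0.0288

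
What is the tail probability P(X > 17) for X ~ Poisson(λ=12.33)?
0.076495

We have X ~ Poisson(λ=12.33).

P(X > 17) = 1 - P(X ≤ 17)
                = 1 - F(17)
                = 1 - 0.923505
                = 0.076495

So there's approximately a 7.6% chance that X exceeds 17.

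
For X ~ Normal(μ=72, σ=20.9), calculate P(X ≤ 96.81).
0.882402

We have X ~ Normal(μ=72, σ=20.9).

The CDF gives us P(X ≤ k).

Using the CDF:
P(X ≤ 96.81) = 0.882402

This means there's approximately a 88.2% chance that X is at most 96.81.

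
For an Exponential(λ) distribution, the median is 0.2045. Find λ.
λ = 3.3895

For X ~ Exponential(λ), the CDF is F(x) = 1 - e^(-λx).
The median m satisfies F(m) = 0.5:
1 - e^(-λm) = 0.5
e^(-λm) = 0.5
λm = ln(2)
m = ln(2) / λ

Given m = 0.2045:
λ = ln(2) / 0.2045 = 0.693147 / 0.2045 = 3.3895

Verification: ln(2) / 3.3895 = 0.2045 ✓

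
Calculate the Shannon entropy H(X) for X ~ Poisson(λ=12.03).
2.6554 nats

We have X ~ Poisson(λ=12.03).

The Shannon entropy measures the uncertainty or information content of the distribution.

For a Poisson distribution with λ=12.03:
H(X) = 2.6554 nats

(In bits, this would be 3.8309 bits.)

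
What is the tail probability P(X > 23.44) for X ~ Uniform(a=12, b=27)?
0.237333

We have X ~ Uniform(a=12, b=27).

P(X > 23.44) = 1 - P(X ≤ 23.44)
                = 1 - F(23.44)
                = 1 - 0.762667
                = 0.237333

So there's approximately a 23.7% chance that X exceeds 23.44.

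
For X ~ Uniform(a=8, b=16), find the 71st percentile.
13.6800

We have X ~ Uniform(a=8, b=16).

We want to find x such that P(X ≤ x) = 0.71.

This is the 71st percentile, which means 71% of values fall below this point.

Using the inverse CDF (quantile function):
x = F⁻¹(0.71) = 13.6800

Verification: P(X ≤ 13.6800) = 0.71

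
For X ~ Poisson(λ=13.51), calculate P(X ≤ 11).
0.303522

We have X ~ Poisson(λ=13.51).

The CDF gives us P(X ≤ k).

Using the CDF:
P(X ≤ 11) = 0.303522

This means there's approximately a 30.4% chance that X is at most 11.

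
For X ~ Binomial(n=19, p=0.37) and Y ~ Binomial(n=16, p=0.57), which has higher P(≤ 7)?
X has higher probability (P(X ≤ 7) = 0.5957 > P(Y ≤ 7) = 0.2060)

Compute P(≤ 7) for each distribution:

X ~ Binomial(n=19, p=0.37):
P(X ≤ 7) = 0.5957

Y ~ Binomial(n=16, p=0.57):
P(Y ≤ 7) = 0.2060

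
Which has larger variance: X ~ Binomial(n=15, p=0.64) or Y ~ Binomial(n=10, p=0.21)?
X has larger variance (3.4560 > 1.6590)

Compute the variance for each distribution:

X ~ Binomial(n=15, p=0.64):
Var(X) = 3.4560

Y ~ Binomial(n=10, p=0.21):
Var(Y) = 1.6590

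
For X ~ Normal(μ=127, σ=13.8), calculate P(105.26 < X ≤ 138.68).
0.743742

We have X ~ Normal(μ=127, σ=13.8).

To find P(105.26 < X ≤ 138.68), we use:
P(105.26 < X ≤ 138.68) = P(X ≤ 138.68) - P(X ≤ 105.26)
                 = F(138.68) - F(105.26)
                 = 0.801329 - 0.057586
                 = 0.743742

So there's approximately a 74.4% chance that X falls in this range.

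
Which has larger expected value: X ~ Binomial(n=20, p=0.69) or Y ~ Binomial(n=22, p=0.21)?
X has larger mean (13.8000 > 4.6200)

Compute the expected value for each distribution:

X ~ Binomial(n=20, p=0.69):
E[X] = 13.8000

Y ~ Binomial(n=22, p=0.21):
E[Y] = 4.6200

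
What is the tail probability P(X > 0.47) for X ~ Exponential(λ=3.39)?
0.203254

We have X ~ Exponential(λ=3.39).

P(X > 0.47) = 1 - P(X ≤ 0.47)
                = 1 - F(0.47)
                = 1 - 0.796746
                = 0.203254

So there's approximately a 20.3% chance that X exceeds 0.47.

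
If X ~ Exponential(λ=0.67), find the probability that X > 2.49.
0.188567

We have X ~ Exponential(λ=0.67).

P(X > 2.49) = 1 - P(X ≤ 2.49)
                = 1 - F(2.49)
                = 1 - 0.811433
                = 0.188567

So there's approximately a 18.9% chance that X exceeds 2.49.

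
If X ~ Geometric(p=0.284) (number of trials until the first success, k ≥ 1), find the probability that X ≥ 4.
0.367062

We have X ~ Geometric(p=0.284) (number of trials until the first success, k ≥ 1).

For discrete distributions, P(X ≥ 4) = 1 - P(X ≤ 3).

P(X ≤ 3) = 0.632938
P(X ≥ 4) = 1 - 0.632938 = 0.367062

So there's approximately a 36.7% chance that X is at least 4.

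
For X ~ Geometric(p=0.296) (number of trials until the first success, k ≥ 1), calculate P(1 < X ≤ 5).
0.531073

We have X ~ Geometric(p=0.296) (number of trials until the first success, k ≥ 1).

To find P(1 < X ≤ 5), we use:
P(1 < X ≤ 5) = P(X ≤ 5) - P(X ≤ 1)
                 = F(5) - F(1)
                 = 0.827073 - 0.296000
                 = 0.531073

So there's approximately a 53.1% chance that X falls in this range.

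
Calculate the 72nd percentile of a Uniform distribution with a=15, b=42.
34.4400

We have X ~ Uniform(a=15, b=42).

We want to find x such that P(X ≤ x) = 0.72.

This is the 72nd percentile, which means 72% of values fall below this point.

Using the inverse CDF (quantile function):
x = F⁻¹(0.72) = 34.4400

Verification: P(X ≤ 34.4400) = 0.72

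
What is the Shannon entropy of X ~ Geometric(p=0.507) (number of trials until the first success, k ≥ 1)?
1.3670 nats

We have X ~ Geometric(p=0.507) (number of trials until the first success, k ≥ 1).

The Shannon entropy measures the uncertainty or information content of the distribution.

For a Geometric distribution with p=0.507 (number of trials until the first success, k ≥ 1):
H(X) = 1.3670 nats

(In bits, this would be 1.9721 bits.)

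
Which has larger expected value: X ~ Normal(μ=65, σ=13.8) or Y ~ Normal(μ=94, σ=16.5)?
Y has larger mean (94.0000 > 65.0000)

Compute the expected value for each distribution:

X ~ Normal(μ=65, σ=13.8):
E[X] = 65.0000

Y ~ Normal(μ=94, σ=16.5):
E[Y] = 94.0000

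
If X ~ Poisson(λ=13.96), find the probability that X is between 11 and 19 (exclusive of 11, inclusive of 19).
0.661689

We have X ~ Poisson(λ=13.96).

To find P(11 < X ≤ 19), we use:
P(11 < X ≤ 19) = P(X ≤ 19) - P(X ≤ 11)
                 = F(19) - F(11)
                 = 0.925117 - 0.263429
                 = 0.661689

So there's approximately a 66.2% chance that X falls in this range.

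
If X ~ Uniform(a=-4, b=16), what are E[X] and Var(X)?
E[X] = 6.0000, Var(X) = 33.3333

We have X ~ Uniform(a=-4, b=16).

For a Uniform distribution with a=-4, b=16:

Expected value:
E[X] = 6.0000

Variance:
Var(X) = 33.3333

Standard deviation:
σ = √Var(X) = 5.7735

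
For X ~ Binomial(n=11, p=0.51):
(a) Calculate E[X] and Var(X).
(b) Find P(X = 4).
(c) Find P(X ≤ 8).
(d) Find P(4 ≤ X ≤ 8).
(a) E[X] = 5.6100, Var(X) = 2.7489
(b) P(X = 4) = 0.151414
(c) P(X ≤ 8) = 0.962153
(d) P(4 ≤ X ≤ 8) = 0.861252

We have X ~ Binomial(n=11, p=0.51).

(a) Moments:
E[X] = 5.6100
Var(X) = 2.7489
σ = √Var(X) = 1.6580

(b) Point probability using PMF:
P(X = 4) = 0.151414

(c) Cumulative probability using CDF:
P(X ≤ 8) = F(8) = 0.962153

(d) Range probability:
P(4 ≤ X ≤ 8) = P(X ≤ 8) - P(X ≤ 3)
                   = F(8) - F(3)
                   = 0.962153 - 0.100901
                   = 0.861252

This means approximately 86.1% of outcomes fall in the interval [4, 8].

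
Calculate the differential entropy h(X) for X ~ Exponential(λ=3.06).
-0.1184 nats

We have X ~ Exponential(λ=3.06).

The differential entropy measures the uncertainty or information content of the distribution.

For an Exponential distribution with λ=3.06:
h(X) = -0.1184 nats

(In bits, this would be -0.1708 bits.)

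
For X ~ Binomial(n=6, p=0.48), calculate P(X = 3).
0.311002

We have X ~ Binomial(n=6, p=0.48).

For a Binomial distribution, the PMF gives us the probability of each outcome.

Using the PMF formula:
P(X = 3) = 0.311002

Rounded to 4 decimal places: 0.3110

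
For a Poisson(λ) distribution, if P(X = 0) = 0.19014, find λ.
λ = 1.6600

For a Poisson(λ) distribution, the PMF at 0 is:
P(X = 0) = λ^0 e^(-λ) / 0! = e^(-λ)

Given P(X = 0) = 0.19014:
e^(-λ) = 0.19014
-λ = ln(0.19014)
λ = -ln(0.19014) = 1.6600

Verification: e^(-1.6600) = 0.19014 ✓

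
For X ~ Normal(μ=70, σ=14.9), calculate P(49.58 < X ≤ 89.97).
0.824651

We have X ~ Normal(μ=70, σ=14.9).

To find P(49.58 < X ≤ 89.97), we use:
P(49.58 < X ≤ 89.97) = P(X ≤ 89.97) - P(X ≤ 49.58)
                 = F(89.97) - F(49.58)
                 = 0.909921 - 0.085270
                 = 0.824651

So there's approximately a 82.5% chance that X falls in this range.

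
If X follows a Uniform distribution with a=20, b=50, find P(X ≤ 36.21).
0.540333

We have X ~ Uniform(a=20, b=50).

The CDF gives us P(X ≤ k).

Using the CDF:
P(X ≤ 36.21) = 0.540333

This means there's approximately a 54.0% chance that X is at most 36.21.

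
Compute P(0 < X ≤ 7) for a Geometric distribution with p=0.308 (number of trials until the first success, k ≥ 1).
0.924012

We have X ~ Geometric(p=0.308) (number of trials until the first success, k ≥ 1).

To find P(0 < X ≤ 7), we use:
P(0 < X ≤ 7) = P(X ≤ 7) - P(X ≤ 0)
                 = F(7) - F(0)
                 = 0.924012 - 0.000000
                 = 0.924012

So there's approximately a 92.4% chance that X falls in this range.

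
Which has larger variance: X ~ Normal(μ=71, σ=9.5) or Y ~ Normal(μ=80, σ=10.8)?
Y has larger variance (116.6400 > 90.2500)

Compute the variance for each distribution:

X ~ Normal(μ=71, σ=9.5):
Var(X) = 90.2500

Y ~ Normal(μ=80, σ=10.8):
Var(Y) = 116.6400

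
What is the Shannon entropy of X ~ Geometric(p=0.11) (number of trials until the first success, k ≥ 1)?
3.1501 nats

We have X ~ Geometric(p=0.11) (number of trials until the first success, k ≥ 1).

The Shannon entropy measures the uncertainty or information content of the distribution.

For a Geometric distribution with p=0.11 (number of trials until the first success, k ≥ 1):
H(X) = 3.1501 nats

(In bits, this would be 4.5447 bits.)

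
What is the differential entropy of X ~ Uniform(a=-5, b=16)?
3.0445 nats

We have X ~ Uniform(a=-5, b=16).

The differential entropy measures the uncertainty or information content of the distribution.

For a Uniform distribution with a=-5, b=16:
h(X) = 3.0445 nats

(In bits, this would be 4.3923 bits.)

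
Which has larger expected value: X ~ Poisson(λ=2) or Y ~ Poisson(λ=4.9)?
Y has larger mean (4.9000 > 2.0000)

Compute the expected value for each distribution:

X ~ Poisson(λ=2):
E[X] = 2.0000

Y ~ Poisson(λ=4.9):
E[Y] = 4.9000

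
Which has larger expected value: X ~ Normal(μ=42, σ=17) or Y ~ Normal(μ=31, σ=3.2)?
X has larger mean (42.0000 > 31.0000)

Compute the expected value for each distribution:

X ~ Normal(μ=42, σ=17):
E[X] = 42.0000

Y ~ Normal(μ=31, σ=3.2):
E[Y] = 31.0000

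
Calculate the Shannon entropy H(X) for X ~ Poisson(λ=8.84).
2.4985 nats

We have X ~ Poisson(λ=8.84).

The Shannon entropy measures the uncertainty or information content of the distribution.

For a Poisson distribution with λ=8.84:
H(X) = 2.4985 nats

(In bits, this would be 3.6046 bits.)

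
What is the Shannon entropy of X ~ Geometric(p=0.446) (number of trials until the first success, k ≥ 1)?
1.5410 nats

We have X ~ Geometric(p=0.446) (number of trials until the first success, k ≥ 1).

The Shannon entropy measures the uncertainty or information content of the distribution.

For a Geometric distribution with p=0.446 (number of trials until the first success, k ≥ 1):
H(X) = 1.5410 nats

(In bits, this would be 2.2233 bits.)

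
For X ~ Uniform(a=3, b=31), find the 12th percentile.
6.3600

We have X ~ Uniform(a=3, b=31).

We want to find x such that P(X ≤ x) = 0.12.

This is the 12th percentile, which means 12% of values fall below this point.

Using the inverse CDF (quantile function):
x = F⁻¹(0.12) = 6.3600

Verification: P(X ≤ 6.3600) = 0.12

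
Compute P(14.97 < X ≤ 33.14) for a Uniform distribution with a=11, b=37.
0.698846

We have X ~ Uniform(a=11, b=37).

To find P(14.97 < X ≤ 33.14), we use:
P(14.97 < X ≤ 33.14) = P(X ≤ 33.14) - P(X ≤ 14.97)
                 = F(33.14) - F(14.97)
                 = 0.851538 - 0.152692
                 = 0.698846

So there's approximately a 69.9% chance that X falls in this range.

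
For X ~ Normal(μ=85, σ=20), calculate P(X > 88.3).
0.434472

We have X ~ Normal(μ=85, σ=20).

P(X > 88.3) = 1 - P(X ≤ 88.3)
                = 1 - F(88.3)
                = 1 - 0.565528
                = 0.434472

So there's approximately a 43.4% chance that X exceeds 88.3.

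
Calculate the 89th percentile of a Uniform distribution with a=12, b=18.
17.3400

We have X ~ Uniform(a=12, b=18).

We want to find x such that P(X ≤ x) = 0.89.

This is the 89th percentile, which means 89% of values fall below this point.

Using the inverse CDF (quantile function):
x = F⁻¹(0.89) = 17.3400

Verification: P(X ≤ 17.3400) = 0.89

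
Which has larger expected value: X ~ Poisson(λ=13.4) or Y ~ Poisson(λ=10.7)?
X has larger mean (13.4000 > 10.7000)

Compute the expected value for each distribution:

X ~ Poisson(λ=13.4):
E[X] = 13.4000

Y ~ Poisson(λ=10.7):
E[Y] = 10.7000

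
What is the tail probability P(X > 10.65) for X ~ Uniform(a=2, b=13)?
0.213636

We have X ~ Uniform(a=2, b=13).

P(X > 10.65) = 1 - P(X ≤ 10.65)
                = 1 - F(10.65)
                = 1 - 0.786364
                = 0.213636

So there's approximately a 21.4% chance that X exceeds 10.65.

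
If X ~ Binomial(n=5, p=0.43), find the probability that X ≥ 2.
0.712877

We have X ~ Binomial(n=5, p=0.43).

For discrete distributions, P(X ≥ 2) = 1 - P(X ≤ 1).

P(X ≤ 1) = 0.287123
P(X ≥ 2) = 1 - 0.287123 = 0.712877

So there's approximately a 71.3% chance that X is at least 2.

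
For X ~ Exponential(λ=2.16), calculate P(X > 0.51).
0.332339

We have X ~ Exponential(λ=2.16).

P(X > 0.51) = 1 - P(X ≤ 0.51)
                = 1 - F(0.51)
                = 1 - 0.667661
                = 0.332339

So there's approximately a 33.2% chance that X exceeds 0.51.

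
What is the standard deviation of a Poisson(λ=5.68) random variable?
2.3833

We have X ~ Poisson(λ=5.68).

For a Poisson distribution with λ=5.68:
σ = √Var(X) = 2.3833

The standard deviation is the square root of the variance.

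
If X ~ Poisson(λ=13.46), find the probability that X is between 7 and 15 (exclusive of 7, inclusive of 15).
0.679184

We have X ~ Poisson(λ=13.46).

To find P(7 < X ≤ 15), we use:
P(7 < X ≤ 15) = P(X ≤ 15) - P(X ≤ 7)
                 = F(15) - F(7)
                 = 0.721565 - 0.042381
                 = 0.679184

So there's approximately a 67.9% chance that X falls in this range.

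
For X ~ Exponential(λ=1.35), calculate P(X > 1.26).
0.182501

We have X ~ Exponential(λ=1.35).

P(X > 1.26) = 1 - P(X ≤ 1.26)
                = 1 - F(1.26)
                = 1 - 0.817499
                = 0.182501

So there's approximately a 18.3% chance that X exceeds 1.26.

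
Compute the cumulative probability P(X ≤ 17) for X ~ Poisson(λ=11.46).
0.955464

We have X ~ Poisson(λ=11.46).

The CDF gives us P(X ≤ k).

Using the CDF:
P(X ≤ 17) = 0.955464

This means there's approximately a 95.5% chance that X is at most 17.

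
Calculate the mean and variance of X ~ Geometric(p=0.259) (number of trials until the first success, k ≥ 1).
E[X] = 3.8610, Var(X) = 11.0463

We have X ~ Geometric(p=0.259) (number of trials until the first success, k ≥ 1).

For a Geometric distribution with p=0.259 (number of trials until the first success, k ≥ 1):

Expected value:
E[X] = 3.8610

Variance:
Var(X) = 11.0463

Standard deviation:
σ = √Var(X) = 3.3236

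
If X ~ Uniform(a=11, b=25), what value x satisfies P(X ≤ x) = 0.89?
23.4600

We have X ~ Uniform(a=11, b=25).

We want to find x such that P(X ≤ x) = 0.89.

This is the 89th percentile, which means 89% of values fall below this point.

Using the inverse CDF (quantile function):
x = F⁻¹(0.89) = 23.4600

Verification: P(X ≤ 23.4600) = 0.89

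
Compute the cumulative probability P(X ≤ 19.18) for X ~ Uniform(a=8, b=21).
0.860000

We have X ~ Uniform(a=8, b=21).

The CDF gives us P(X ≤ k).

Using the CDF:
P(X ≤ 19.18) = 0.860000

This means there's approximately a 86.0% chance that X is at most 19.18.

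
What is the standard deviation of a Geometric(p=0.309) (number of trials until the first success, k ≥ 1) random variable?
2.6902

We have X ~ Geometric(p=0.309) (number of trials until the first success, k ≥ 1).

For a Geometric distribution with p=0.309 (number of trials until the first success, k ≥ 1):
σ = √Var(X) = 2.6902

The standard deviation is the square root of the variance.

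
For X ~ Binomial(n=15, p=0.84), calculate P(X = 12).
0.229997

We have X ~ Binomial(n=15, p=0.84).

For a Binomial distribution, the PMF gives us the probability of each outcome.

Using the PMF formula:
P(X = 12) = 0.229997

Rounded to 4 decimal places: 0.2300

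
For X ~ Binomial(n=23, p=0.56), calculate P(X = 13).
0.165738

We have X ~ Binomial(n=23, p=0.56).

For a Binomial distribution, the PMF gives us the probability of each outcome.

Using the PMF formula:
P(X = 13) = 0.165738

Rounded to 4 decimal places: 0.1657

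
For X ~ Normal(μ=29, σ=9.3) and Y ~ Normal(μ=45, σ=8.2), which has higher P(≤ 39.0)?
X has higher probability (P(X ≤ 39.0) = 0.8589 > P(Y ≤ 39.0) = 0.2322)

Compute P(≤ 39.0) for each distribution:

X ~ Normal(μ=29, σ=9.3):
P(X ≤ 39.0) = 0.8589

Y ~ Normal(μ=45, σ=8.2):
P(Y ≤ 39.0) = 0.2322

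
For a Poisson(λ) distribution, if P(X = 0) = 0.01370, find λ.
λ = 4.2904

For a Poisson(λ) distribution, the PMF at 0 is:
P(X = 0) = λ^0 e^(-λ) / 0! = e^(-λ)

Given P(X = 0) = 0.01370:
e^(-λ) = 0.01370
-λ = ln(0.01370)
λ = -ln(0.01370) = 4.2904

Verification: e^(-4.2904) = 0.01370 ✓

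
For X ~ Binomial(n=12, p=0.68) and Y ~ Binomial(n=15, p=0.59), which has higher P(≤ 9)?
X has higher probability (P(X ≤ 9) = 0.7922 > P(Y ≤ 9) = 0.6274)

Compute P(≤ 9) for each distribution:

X ~ Binomial(n=12, p=0.68):
P(X ≤ 9) = 0.7922

Y ~ Binomial(n=15, p=0.59):
P(Y ≤ 9) = 0.6274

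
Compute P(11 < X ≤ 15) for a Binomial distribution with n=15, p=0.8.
0.648162

We have X ~ Binomial(n=15, p=0.8).

To find P(11 < X ≤ 15), we use:
P(11 < X ≤ 15) = P(X ≤ 15) - P(X ≤ 11)
                 = F(15) - F(11)
                 = 1.000000 - 0.351838
                 = 0.648162

So there's approximately a 64.8% chance that X falls in this range.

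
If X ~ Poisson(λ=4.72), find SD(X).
2.1726

We have X ~ Poisson(λ=4.72).

For a Poisson distribution with λ=4.72:
σ = √Var(X) = 2.1726

The standard deviation is the square root of the variance.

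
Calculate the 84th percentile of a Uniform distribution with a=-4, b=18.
14.4800

We have X ~ Uniform(a=-4, b=18).

We want to find x such that P(X ≤ x) = 0.84.

This is the 84th percentile, which means 84% of values fall below this point.

Using the inverse CDF (quantile function):
x = F⁻¹(0.84) = 14.4800

Verification: P(X ≤ 14.4800) = 0.84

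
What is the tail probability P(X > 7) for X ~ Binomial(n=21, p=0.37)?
0.540516

We have X ~ Binomial(n=21, p=0.37).

P(X > 7) = 1 - P(X ≤ 7)
                = 1 - F(7)
                = 1 - 0.459484
                = 0.540516

So there's approximately a 54.1% chance that X exceeds 7.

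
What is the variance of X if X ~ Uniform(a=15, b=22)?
4.0833

We have X ~ Uniform(a=15, b=22).

For a Uniform distribution with a=15, b=22:
Var(X) = 4.0833

The variance measures the spread of the distribution around the mean.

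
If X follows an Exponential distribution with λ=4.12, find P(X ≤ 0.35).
0.763546

We have X ~ Exponential(λ=4.12).

The CDF gives us P(X ≤ k).

Using the CDF:
P(X ≤ 0.35) = 0.763546

This means there's approximately a 76.4% chance that X is at most 0.35.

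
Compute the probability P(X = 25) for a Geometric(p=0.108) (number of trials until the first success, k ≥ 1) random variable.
0.006953

We have X ~ Geometric(p=0.108) (number of trials until the first success, k ≥ 1).

For a Geometric distribution, the PMF gives us the probability of each outcome.

Using the PMF formula:
P(X = 25) = 0.006953

Rounded to 4 decimal places: 0.0070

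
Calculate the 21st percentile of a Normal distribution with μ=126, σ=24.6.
106.1620

We have X ~ Normal(μ=126, σ=24.6).

We want to find x such that P(X ≤ x) = 0.21.

This is the 21st percentile, which means 21% of values fall below this point.

Using the inverse CDF (quantile function):
x = F⁻¹(0.21) = 106.1620

Verification: P(X ≤ 106.1620) = 0.21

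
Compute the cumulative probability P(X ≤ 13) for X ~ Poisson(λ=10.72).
0.806533

We have X ~ Poisson(λ=10.72).

The CDF gives us P(X ≤ k).

Using the CDF:
P(X ≤ 13) = 0.806533

This means there's approximately a 80.7% chance that X is at most 13.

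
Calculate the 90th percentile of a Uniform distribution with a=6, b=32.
29.4000

We have X ~ Uniform(a=6, b=32).

We want to find x such that P(X ≤ x) = 0.9.

This is the 90th percentile, which means 90% of values fall below this point.

Using the inverse CDF (quantile function):
x = F⁻¹(0.9) = 29.4000

Verification: P(X ≤ 29.4000) = 0.9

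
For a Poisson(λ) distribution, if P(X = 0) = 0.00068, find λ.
λ = 7.2934

For a Poisson(λ) distribution, the PMF at 0 is:
P(X = 0) = λ^0 e^(-λ) / 0! = e^(-λ)

Given P(X = 0) = 0.00068:
e^(-λ) = 0.00068
-λ = ln(0.00068)
λ = -ln(0.00068) = 7.2934

Verification: e^(-7.2934) = 0.00068 ✓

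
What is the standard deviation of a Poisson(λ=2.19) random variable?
1.4799

We have X ~ Poisson(λ=2.19).

For a Poisson distribution with λ=2.19:
σ = √Var(X) = 1.4799

The standard deviation is the square root of the variance.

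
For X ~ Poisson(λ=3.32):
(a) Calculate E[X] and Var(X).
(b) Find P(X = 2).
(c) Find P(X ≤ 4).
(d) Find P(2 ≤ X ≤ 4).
(a) E[X] = 3.3200, Var(X) = 3.3200
(b) P(X = 2) = 0.199245
(c) P(X ≤ 4) = 0.758938
(d) P(2 ≤ X ≤ 4) = 0.602757

We have X ~ Poisson(λ=3.32).

(a) Moments:
E[X] = 3.3200
Var(X) = 3.3200
σ = √Var(X) = 1.8221

(b) Point probability using PMF:
P(X = 2) = 0.199245

(c) Cumulative probability using CDF:
P(X ≤ 4) = F(4) = 0.758938

(d) Range probability:
P(2 ≤ X ≤ 4) = P(X ≤ 4) - P(X ≤ 1)
                   = F(4) - F(1)
                   = 0.758938 - 0.156180
                   = 0.602757

This means approximately 60.3% of outcomes fall in the interval [2, 4].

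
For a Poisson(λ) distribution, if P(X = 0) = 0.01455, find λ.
λ = 4.2302

For a Poisson(λ) distribution, the PMF at 0 is:
P(X = 0) = λ^0 e^(-λ) / 0! = e^(-λ)

Given P(X = 0) = 0.01455:
e^(-λ) = 0.01455
-λ = ln(0.01455)
λ = -ln(0.01455) = 4.2302

Verification: e^(-4.2302) = 0.01455 ✓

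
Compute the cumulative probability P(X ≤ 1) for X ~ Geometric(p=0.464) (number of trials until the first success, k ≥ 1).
0.464000

We have X ~ Geometric(p=0.464) (number of trials until the first success, k ≥ 1).

The CDF gives us P(X ≤ k).

Using the CDF:
P(X ≤ 1) = 0.464000

This means there's approximately a 46.4% chance that X is at most 1.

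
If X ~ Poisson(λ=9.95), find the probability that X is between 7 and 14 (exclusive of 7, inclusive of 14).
0.694361

We have X ~ Poisson(λ=9.95).

To find P(7 < X ≤ 14), we use:
P(7 < X ≤ 14) = P(X ≤ 14) - P(X ≤ 7)
                 = F(14) - F(7)
                 = 0.919119 - 0.224758
                 = 0.694361

So there's approximately a 69.4% chance that X falls in this range.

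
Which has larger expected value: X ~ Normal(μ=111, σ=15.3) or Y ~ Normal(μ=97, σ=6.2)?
X has larger mean (111.0000 > 97.0000)

Compute the expected value for each distribution:

X ~ Normal(μ=111, σ=15.3):
E[X] = 111.0000

Y ~ Normal(μ=97, σ=6.2):
E[Y] = 97.0000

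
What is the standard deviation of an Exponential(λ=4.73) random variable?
0.2114

We have X ~ Exponential(λ=4.73).

For an Exponential distribution with λ=4.73:
σ = √Var(X) = 0.2114

The standard deviation is the square root of the variance.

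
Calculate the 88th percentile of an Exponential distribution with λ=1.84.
1.1523

We have X ~ Exponential(λ=1.84).

We want to find x such that P(X ≤ x) = 0.88.

This is the 88th percentile, which means 88% of values fall below this point.

Using the inverse CDF (quantile function):
x = F⁻¹(0.88) = 1.1523

Verification: P(X ≤ 1.1523) = 0.88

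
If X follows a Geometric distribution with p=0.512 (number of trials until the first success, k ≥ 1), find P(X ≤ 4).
0.943287

We have X ~ Geometric(p=0.512) (number of trials until the first success, k ≥ 1).

The CDF gives us P(X ≤ k).

Using the CDF:
P(X ≤ 4) = 0.943287

This means there's approximately a 94.3% chance that X is at most 4.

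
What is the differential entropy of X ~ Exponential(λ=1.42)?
0.6493 nats

We have X ~ Exponential(λ=1.42).

The differential entropy measures the uncertainty or information content of the distribution.

For an Exponential distribution with λ=1.42:
h(X) = 0.6493 nats

(In bits, this would be 0.9368 bits.)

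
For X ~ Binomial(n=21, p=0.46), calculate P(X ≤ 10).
0.644902

We have X ~ Binomial(n=21, p=0.46).

The CDF gives us P(X ≤ k).

Using the CDF:
P(X ≤ 10) = 0.644902

This means there's approximately a 64.5% chance that X is at most 10.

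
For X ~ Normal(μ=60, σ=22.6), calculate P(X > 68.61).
0.351611

We have X ~ Normal(μ=60, σ=22.6).

P(X > 68.61) = 1 - P(X ≤ 68.61)
                = 1 - F(68.61)
                = 1 - 0.648389
                = 0.351611

So there's approximately a 35.2% chance that X exceeds 68.61.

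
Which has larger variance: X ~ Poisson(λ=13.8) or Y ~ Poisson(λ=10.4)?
X has larger variance (13.8000 > 10.4000)

Compute the variance for each distribution:

X ~ Poisson(λ=13.8):
Var(X) = 13.8000

Y ~ Poisson(λ=10.4):
Var(Y) = 10.4000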